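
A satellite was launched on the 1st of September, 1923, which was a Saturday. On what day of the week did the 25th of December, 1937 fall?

Saturday

Day-of-year of September 1, 1923: 244.
Day-of-year of December 25, 1937: 359.
1923 has 365 days, so 365 − 244 = 121 days remain in 1923.
Full years 1924–1936: 9 common + 4 leap = 9×365 + 4×366 = 4749 days.
Total: 121 + 4749 + 359 = 5229 days.
5229 is a multiple of 7, so the 25th of December, 1937 falls on the same weekday: Saturday.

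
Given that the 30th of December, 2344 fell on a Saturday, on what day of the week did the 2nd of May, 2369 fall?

From December 30, 2344 to December 30, 2368: 24 years, of which 6 contain a Feb 29 — 18×365 + 6×366 = 8766 days.
December 2368: 31 − 30 = 1 day remains.
Then January (31), February 2369 (28), March (31), April (30): 31 + 28 + 31 + 30 = 120 days.
May 1–2, 2369: 2 days.
Residual: 123 days.
Total: 8889 days.
8889 mod 7 = 6, so 6 days after Saturday is Friday.

Friday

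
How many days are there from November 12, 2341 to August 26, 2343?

November 2341: 30 − 12 = 18 days remain.
Then 20 full months totalling 608 days.
August 1–26, 2343: 26 days.
Total: 18 + 608 + 26 = 652 days.

652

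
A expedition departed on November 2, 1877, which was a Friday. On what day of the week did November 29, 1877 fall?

Thursday

Within November 1877: 29 − 2 = 27 days.
27 mod 7 = 6, so 6 days after Friday is Thursday.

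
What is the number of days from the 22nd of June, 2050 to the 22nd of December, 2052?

June 22, 2050 → June 22, 2051: 365 days.
June 22, 2051 → June 22, 2052: 366 days (2052 is a leap year).
June 2052: 30 − 22 = 8 days remain.
Then July (31), August (31), September (30), October (31), November (30): 31 + 31 + 30 + 31 + 30 = 153 days.
December 1–22, 2052: 22 days.
Residual: 183 days.
Total: 914 days.

914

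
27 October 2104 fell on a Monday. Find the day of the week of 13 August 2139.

Thursday

From October 27, 2104 to October 27, 2138: 34 years, of which 8 contain a Feb 29 — 26×365 + 8×366 = 12418 days.
October 2138: 31 − 27 = 4 days remain.
Then 9 full months totalling 273 days.
August 1–13, 2139: 13 days.
Residual: 290 days.
Total: 12708 days.
12708 mod 7 = 3, so 3 days after Monday is Thursday.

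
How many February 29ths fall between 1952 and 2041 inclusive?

23

Years divisible by 4: 1952, 1956, …, 2040 — 23 in all.
2000 is divisible by 400, so still leap.
No century exceptions apply. Count: 23.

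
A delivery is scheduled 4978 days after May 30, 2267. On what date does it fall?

January 14, 2281

Count 4978 days after May 30, 2267:
Day-of-year of May 30, 2267: 150.
Day-of-year of January 14, 2281: 14.
2267 has 365 days, so 365 − 150 = 215 days remain in 2267.
Full years 2268–2280: 9 common + 4 leap = 9×365 + 4×366 = 4749 days.
Total: 215 + 4749 + 14 = 4978 days.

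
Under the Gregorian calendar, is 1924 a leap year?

Yes

1924 is a leap year.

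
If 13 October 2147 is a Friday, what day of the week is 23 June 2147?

Count forward from the earlier date (June 23, 2147) to the later (October 13, 2147):
June 2147: 30 − 23 = 7 days remain.
Then July (31), August (31), September (30): 31 + 31 + 30 = 92 days.
October 1–13, 2147: 13 days.
Total: 7 + 92 + 13 = 112 days.
112 is a multiple of 7, so 23 June 2147 falls on the same weekday: Friday.

Friday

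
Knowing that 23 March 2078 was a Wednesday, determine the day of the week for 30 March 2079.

March 23, 2078 → March 23, 2079: 365 days.
Within March 2079: 30 − 23 = 7 days.
Total: 372 days.
372 mod 7 = 1, so 1 day after Wednesday is Thursday.

Thursday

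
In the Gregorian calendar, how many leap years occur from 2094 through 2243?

35

Years divisible by 4: 2096, 2100, …, 2240 — 37 in all.
Of these, 2100, 2200 are divisible by 100 but not 400, so not leap.
Leap years: 37 − 2 = 35.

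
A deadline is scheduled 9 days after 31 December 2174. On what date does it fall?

9 January 2175

Count 9 days after December 31, 2174:
December 2174: 31 − 31 = 0 days remain.
January 1–9, 2175: 9 days.
Total: 0 + 9 = 9 days.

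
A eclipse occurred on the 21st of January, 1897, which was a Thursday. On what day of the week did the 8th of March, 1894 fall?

Thursday

Count forward from the earlier date (March 8, 1894) to the later (January 21, 1897):
March 8, 1894 → March 8, 1895: 365 days.
March 8, 1895 → March 8, 1896: 366 days (1896 is a leap year).
March 1896: 31 − 8 = 23 days remain.
Then 9 full months totalling 275 days.
January 1–21, 1897: 21 days.
Residual: 319 days.
Total: 1050 days.
1050 is a multiple of 7, so the 8th of March, 1894 falls on the same weekday: Thursday.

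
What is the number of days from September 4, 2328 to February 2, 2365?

Day-of-year of September 4, 2328: 248.
Day-of-year of February 2, 2365: 33.
2328 has 366 days, so 366 − 248 = 118 days remain in 2328.
Full years 2329–2364: 27 common + 9 leap = 27×365 + 9×366 = 13149 days.
Total: 118 + 13149 + 33 = 13300 days.

13300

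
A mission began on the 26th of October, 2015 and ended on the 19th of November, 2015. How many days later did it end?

24

October 2015: 31 − 26 = 5 days remain.
November 1–19, 2015: 19 days.
Total: 5 + 19 = 24 days.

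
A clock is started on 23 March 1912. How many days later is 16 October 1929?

6416

From March 23, 1912 to March 23, 1929: 17 years, of which 4 contain a Feb 29 — 13×365 + 4×366 = 6209 days.
March 1929: 31 − 23 = 8 days remain.
Then April (30), May (31), June (30), July (31), August (31), September (30): 30 + 31 + 30 + 31 + 31 + 30 = 183 days.
October 1–16, 1929: 16 days.
Residual: 207 days.
Total: 6416 days.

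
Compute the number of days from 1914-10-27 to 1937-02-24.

From October 27, 1914 to October 27, 1936: 22 years, of which 6 contain a Feb 29 — 16×365 + 6×366 = 8036 days.
October 1936: 31 − 27 = 4 days remain.
Then November (30), December (31), January (31): 30 + 31 + 31 = 92 days.
February 1–24, 1937: 24 days (1937 is not a leap year).
Residual: 120 days.
Total: 8156 days.

8156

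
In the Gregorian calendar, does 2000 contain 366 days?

2000 is a leap year (divisible by 400).

Yes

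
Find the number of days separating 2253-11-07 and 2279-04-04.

Day-of-year of November 7, 2253: 311.
Day-of-year of April 4, 2279: 94.
2253 has 365 days, so 365 − 311 = 54 days remain in 2253.
Full years 2254–2278: 19 common + 6 leap = 19×365 + 6×366 = 9131 days.
Total: 54 + 9131 + 94 = 9279 days.

9279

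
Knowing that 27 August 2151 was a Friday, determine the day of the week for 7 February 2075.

Thursday

Count forward from the earlier date (February 7, 2075) to the later (August 27, 2151):
From February 7, 2075 to February 7, 2151: 76 years, of which 18 contain a Feb 29 — 58×365 + 18×366 = 27758 days.
(2100 is not a leap year (divisible by 100 but not 400).)
February 2151: 28 − 7 = 21 days remain (2151 is not a leap year, so February has 28 days).
Then March (31), April (30), May (31), June (30), July (31): 31 + 30 + 31 + 30 + 31 = 153 days.
August 1–27, 2151: 27 days.
Residual: 201 days.
Total: 27959 days.
27959 mod 7 = 1, so 1 day before Friday is Thursday.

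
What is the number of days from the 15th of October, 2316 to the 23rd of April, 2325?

3112

From October 15, 2316 to October 15, 2324: 8 years, of which 2 contain a Feb 29 — 6×365 + 2×366 = 2922 days.
October 2324: 31 − 15 = 16 days remain.
Then November (30), December (31), January (31), February 2325 (28), March (31): 30 + 31 + 31 + 28 + 31 = 151 days.
April 1–23, 2325: 23 days.
Residual: 190 days.
Total: 3112 days.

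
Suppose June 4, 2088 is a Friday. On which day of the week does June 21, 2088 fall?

Within June 2088: 21 − 4 = 17 days.
17 mod 7 = 3, so 3 days after Friday is Monday.

Monday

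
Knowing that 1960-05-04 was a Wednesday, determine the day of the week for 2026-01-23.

From May 4, 1960 to May 4, 2025: 65 years, of which 16 contain a Feb 29 — 49×365 + 16×366 = 23741 days.
(2000 is a leap year (divisible by 400).)
May 2025: 31 − 4 = 27 days remain.
Then June (30), July (31), August (31), September (30), October (31), November (30), December (31): 30 + 31 + 31 + 30 + 31 + 30 + 31 = 214 days.
January 1–23, 2026: 23 days.
Residual: 264 days.
Total: 24005 days.
24005 mod 7 = 2, so 2 days after Wednesday is Friday.

Friday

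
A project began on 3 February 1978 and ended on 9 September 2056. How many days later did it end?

28708

Day-of-year of February 3, 1978: 34.
Day-of-year of September 9, 2056: 253.
1978 has 365 days, so 365 − 34 = 331 days remain in 1978.
Full years 1979–2055: 58 common + 19 leap = 58×365 + 19×366 = 28124 days.
Total: 331 + 28124 + 253 = 28708 days.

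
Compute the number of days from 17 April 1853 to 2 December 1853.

April 1853: 30 − 17 = 13 days remain.
Then May (31), June (30), July (31), August (31), September (30), October (31), November (30): 31 + 30 + 31 + 31 + 30 + 31 + 30 = 214 days.
December 1–2, 1853: 2 days.
Total: 13 + 214 + 2 = 229 days.

229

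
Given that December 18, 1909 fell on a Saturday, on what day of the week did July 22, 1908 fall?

Count forward from the earlier date (July 22, 1908) to the later (December 18, 1909):
Day-of-year of July 22, 1908: 204.
Day-of-year of December 18, 1909: 352.
1908 has 366 days, so 366 − 204 = 162 days remain in 1908.
Total: 162 + 352 = 514 days.
514 mod 7 = 3, so 3 days before Saturday is Wednesday.

Wednesday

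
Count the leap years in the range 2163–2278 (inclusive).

Years divisible by 4: 2164, 2168, …, 2276 — 29 in all.
Of these, 2200 is divisible by 100 but not 400, so not leap.
Leap years: 29 − 1 = 28.

28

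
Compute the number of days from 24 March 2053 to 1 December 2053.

March 2053: 31 − 24 = 7 days remain.
Then April (30), May (31), June (30), July (31), August (31), September (30), October (31), November (30): 30 + 31 + 30 + 31 + 31 + 30 + 31 + 30 = 244 days.
December 1, 2053: 1 day.
Total: 7 + 244 + 1 = 252 days.

252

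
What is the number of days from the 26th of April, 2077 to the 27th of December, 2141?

Day-of-year of April 26, 2077: 116.
Day-of-year of December 27, 2141: 361.
2077 has 365 days, so 365 − 116 = 249 days remain in 2077.
Full years 2078–2140: 48 common + 15 leap = 48×365 + 15×366 = 23010 days.
Total: 249 + 23010 + 361 = 23620 days.

23620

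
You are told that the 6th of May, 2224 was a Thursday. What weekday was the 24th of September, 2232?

Monday

From May 6, 2224 to May 6, 2232: 8 years, of which 2 contain a Feb 29 — 6×365 + 2×366 = 2922 days.
May 2232: 31 − 6 = 25 days remain.
Then June (30), July (31), August (31): 30 + 31 + 31 = 92 days.
September 1–24, 2232: 24 days.
Residual: 141 days.
Total: 3063 days.
3063 mod 7 = 4, so 4 days after Thursday is Monday.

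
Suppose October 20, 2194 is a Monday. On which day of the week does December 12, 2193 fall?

Count forward from the earlier date (December 12, 2193) to the later (October 20, 2194):
Day-of-year of December 12, 2193: 346.
Day-of-year of October 20, 2194: 293.
2193 has 365 days, so 365 − 346 = 19 days remain in 2193.
Total: 19 + 293 = 312 days.
312 mod 7 = 4, so 4 days before Monday is Thursday.

Thursday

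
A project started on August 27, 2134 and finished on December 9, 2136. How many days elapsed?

Day-of-year of August 27, 2134: 239.
Day-of-year of December 9, 2136: 344.
2134 has 365 days, so 365 − 239 = 126 days remain in 2134.
Full years: 2135: 365. Sum = 365.
Total: 126 + 365 + 344 = 835 days.

835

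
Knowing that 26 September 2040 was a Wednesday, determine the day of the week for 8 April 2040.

Sunday

Count forward from the earlier date (April 8, 2040) to the later (September 26, 2040):
April 2040: 30 − 8 = 22 days remain.
Then May (31), June (30), July (31), August (31): 31 + 30 + 31 + 31 = 123 days.
September 1–26, 2040: 26 days.
Total: 22 + 123 + 26 = 171 days.
171 mod 7 = 3, so 3 days before Wednesday is Sunday.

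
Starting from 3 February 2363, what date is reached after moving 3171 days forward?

10 October 2371

Count 3171 days after February 3, 2363:
Day-of-year of February 3, 2363: 34.
Day-of-year of October 10, 2371: 283.
2363 has 365 days, so 365 − 34 = 331 days remain in 2363.
Full years 2364–2370: 5 common + 2 leap = 5×365 + 2×366 = 2557 days.
Total: 331 + 2557 + 283 = 3171 days.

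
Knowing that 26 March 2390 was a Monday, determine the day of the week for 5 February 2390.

Monday

Count forward from the earlier date (February 5, 2390) to the later (March 26, 2390):
February 2390: 28 − 5 = 23 days remain (2390 is not a leap year, so February has 28 days).
March 1–26, 2390: 26 days.
Total: 23 + 26 = 49 days.
49 is a multiple of 7, so 5 February 2390 falls on the same weekday: Monday.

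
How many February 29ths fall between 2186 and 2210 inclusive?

5

Years divisible by 4 in [2186, 2210]: 2188, 2192, 2196, 2200, 2204, 2208.
Of these, 2200 is divisible by 100 but not 400, so not leap.
Leap years: 6 − 1 = 5.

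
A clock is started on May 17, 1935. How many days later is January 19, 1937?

613

May 17, 1935 → May 17, 1936: 366 days (1936 is a leap year).
May 1936: 31 − 17 = 14 days remain.
Then June (30), July (31), August (31), September (30), October (31), November (30), December (31): 30 + 31 + 31 + 30 + 31 + 30 + 31 = 214 days.
January 1–19, 1937: 19 days.
Residual: 247 days.
Total: 613 days.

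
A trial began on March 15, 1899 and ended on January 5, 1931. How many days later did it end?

11618

From March 15, 1899 to March 15, 1930: 31 years, of which 7 contain a Feb 29 — 24×365 + 7×366 = 11322 days.
(1900 is not a leap year (divisible by 100 but not 400).)
March 1930: 31 − 15 = 16 days remain.
Then 9 full months totalling 275 days.
January 1–5, 1931: 5 days.
Residual: 296 days.
Total: 11618 days.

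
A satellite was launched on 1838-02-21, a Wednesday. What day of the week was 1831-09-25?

Count forward from the earlier date (September 25, 1831) to the later (February 21, 1838):
September 25, 1831 → September 25, 1832: 366 days (1832 is a leap year).
September 25, 1832 → September 25, 1833: 365 days.
September 25, 1833 → September 25, 1834: 365 days.
September 25, 1834 → September 25, 1835: 365 days.
September 25, 1835 → September 25, 1836: 366 days (1836 is a leap year).
September 25, 1836 → September 25, 1837: 365 days.
September 1837: 30 − 25 = 5 days remain.
Then October (31), November (30), December (31), January (31): 31 + 30 + 31 + 31 = 123 days.
February 1–21, 1838: 21 days (1838 is not a leap year).
Residual: 149 days.
Total: 2341 days.
2341 mod 7 = 3, so 3 days before Wednesday is Sunday.

Sunday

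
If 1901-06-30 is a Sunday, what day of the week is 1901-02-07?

Thursday

Count forward from the earlier date (February 7, 1901) to the later (June 30, 1901):
February 1901: 28 − 7 = 21 days remain (1901 is not a leap year, so February has 28 days).
Then March (31), April (30), May (31): 31 + 30 + 31 = 92 days.
June 1–30, 1901: 30 days.
Total: 21 + 92 + 30 = 143 days.
143 mod 7 = 3, so 3 days before Sunday is Thursday.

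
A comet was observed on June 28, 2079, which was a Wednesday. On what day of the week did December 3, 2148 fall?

Tuesday

Day-of-year of June 28, 2079: 179.
Day-of-year of December 3, 2148: 338.
2079 has 365 days, so 365 − 179 = 186 days remain in 2079.
Full years 2080–2147: 52 common + 16 leap = 52×365 + 16×366 = 24836 days.
Total: 186 + 24836 + 338 = 25360 days.
25360 mod 7 = 6, so 6 days after Wednesday is Tuesday.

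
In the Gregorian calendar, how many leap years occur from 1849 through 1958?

26

Years divisible by 4: 1852, 1856, …, 1956 — 27 in all.
Of these, 1900 is divisible by 100 but not 400, so not leap.
Leap years: 27 − 1 = 26.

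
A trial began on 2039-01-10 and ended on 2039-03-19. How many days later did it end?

68

January 2039: 31 − 10 = 21 days remain.
Then February 2039 (28): 28 days.
March 1–19, 2039: 19 days.
Total: 21 + 28 + 19 = 68 days.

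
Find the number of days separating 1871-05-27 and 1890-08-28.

Day-of-year of May 27, 1871: 147.
Day-of-year of August 28, 1890: 240.
1871 has 365 days, so 365 − 147 = 218 days remain in 1871.
Full years 1872–1889: 13 common + 5 leap = 13×365 + 5×366 = 6575 days.
Total: 218 + 6575 + 240 = 7033 days.

7033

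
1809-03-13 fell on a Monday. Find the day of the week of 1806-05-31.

Count forward from the earlier date (May 31, 1806) to the later (March 13, 1809):
May 31, 1806 → May 31, 1807: 365 days.
May 31, 1807 → May 31, 1808: 366 days (1808 is a leap year).
May 1808: 31 − 31 = 0 days remain.
Then 9 full months totalling 273 days.
March 1–13, 1809: 13 days.
Residual: 286 days.
Total: 1017 days.
1017 mod 7 = 2, so 2 days before Monday is Saturday.

Saturday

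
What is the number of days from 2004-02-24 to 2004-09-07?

February 2004: 29 − 24 = 5 days remain (2004 is a leap year, so February has 29 days).
Then March (31), April (30), May (31), June (30), July (31), August (31): 31 + 30 + 31 + 30 + 31 + 31 = 184 days.
September 1–7, 2004: 7 days.
Total: 5 + 184 + 7 = 196 days.

196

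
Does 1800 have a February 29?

1800 is not a leap year (divisible by 100 but not 400).

No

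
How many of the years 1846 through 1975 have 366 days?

Years divisible by 4: 1848, 1852, …, 1972 — 32 in all.
Of these, 1900 is divisible by 100 but not 400, so not leap.
Leap years: 32 − 1 = 31.

31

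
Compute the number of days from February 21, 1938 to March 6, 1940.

February 1938: 28 − 21 = 7 days remain (1938 is not a leap year, so February has 28 days).
Then 24 full months totalling 731 days.
March 1–6, 1940: 6 days.
Total: 7 + 731 + 6 = 744 days.

744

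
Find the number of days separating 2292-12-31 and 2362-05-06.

Day-of-year of December 31, 2292: 366.
Day-of-year of May 6, 2362: 126.
2292 has 366 days, so 366 − 366 = 0 days remain in 2292.
Full years 2293–2361: 53 common + 16 leap = 53×365 + 16×366 = 25201 days.
Total: 0 + 25201 + 126 = 25327 days.

25327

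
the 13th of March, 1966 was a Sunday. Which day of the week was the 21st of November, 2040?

From March 13, 1966 to March 13, 2040: 74 years, of which 19 contain a Feb 29 — 55×365 + 19×366 = 27029 days.
(2000 is a leap year (divisible by 400).)
March 2040: 31 − 13 = 18 days remain.
Then April (30), May (31), June (30), July (31), August (31), September (30), October (31): 30 + 31 + 30 + 31 + 31 + 30 + 31 = 214 days.
November 1–21, 2040: 21 days.
Residual: 253 days.
Total: 27282 days.
27282 mod 7 = 3, so 3 days after Sunday is Wednesday.

Wednesday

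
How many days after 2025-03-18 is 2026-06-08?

447

March 18, 2025 → March 18, 2026: 365 days.
March 2026: 31 − 18 = 13 days remain.
Then April (30), May (31): 30 + 31 = 61 days.
June 1–8, 2026: 8 days.
Residual: 82 days.
Total: 447 days.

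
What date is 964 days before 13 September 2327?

22 January 2325

Count 964 days before September 13, 2327:
Day-of-year of January 22, 2325: 22.
Day-of-year of September 13, 2327: 256.
2325 has 365 days, so 365 − 22 = 343 days remain in 2325.
Full years: 2326: 365. Sum = 365.
Total: 343 + 365 + 256 = 964 days.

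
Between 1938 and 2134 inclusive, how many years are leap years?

Years divisible by 4: 1940, 1944, …, 2132 — 49 in all.
Of these, 2100 is divisible by 100 but not 400, so not leap.
2000 is divisible by 400, so still leap.
Leap years: 49 − 1 = 48.

48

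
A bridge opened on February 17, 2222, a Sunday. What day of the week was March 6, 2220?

Monday

Count forward from the earlier date (March 6, 2220) to the later (February 17, 2222):
March 2220: 31 − 6 = 25 days remain.
Then 22 full months totalling 671 days.
February 1–17, 2222: 17 days (2222 is not a leap year).
Total: 25 + 671 + 17 = 713 days.
713 mod 7 = 6, so 6 days before Sunday is Monday.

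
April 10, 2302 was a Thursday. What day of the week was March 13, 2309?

Saturday

April 10, 2302 → April 10, 2303: 365 days.
April 10, 2303 → April 10, 2304: 366 days (2304 is a leap year).
April 10, 2304 → April 10, 2305: 365 days.
April 10, 2305 → April 10, 2306: 365 days.
April 10, 2306 → April 10, 2307: 365 days.
April 10, 2307 → April 10, 2308: 366 days (2308 is a leap year).
April 2308: 30 − 10 = 20 days remain.
Then 10 full months totalling 304 days.
March 1–13, 2309: 13 days.
Residual: 337 days.
Total: 2529 days.
2529 mod 7 = 2, so 2 days after Thursday is Saturday.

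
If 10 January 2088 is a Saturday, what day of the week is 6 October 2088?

January 2088: 31 − 10 = 21 days remain.
Then February 2088 (29), March (31), April (30), May (31), June (30), July (31), August (31), September (30): 29 + 31 + 30 + 31 + 30 + 31 + 31 + 30 = 243 days.
October 1–6, 2088: 6 days.
Total: 21 + 243 + 6 = 270 days.
270 mod 7 = 4, so 4 days after Saturday is Wednesday.

Wednesday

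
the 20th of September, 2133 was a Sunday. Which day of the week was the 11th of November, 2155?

Day-of-year of September 20, 2133: 263.
Day-of-year of November 11, 2155: 315.
2133 has 365 days, so 365 − 263 = 102 days remain in 2133.
Full years 2134–2154: 16 common + 5 leap = 16×365 + 5×366 = 7670 days.
Total: 102 + 7670 + 315 = 8087 days.
8087 mod 7 = 2, so 2 days after Sunday is Tuesday.

Tuesday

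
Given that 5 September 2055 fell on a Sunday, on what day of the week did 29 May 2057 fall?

September 2055: 30 − 5 = 25 days remain.
Then 19 full months totalling 578 days.
May 1–29, 2057: 29 days.
Total: 25 + 578 + 29 = 632 days.
632 mod 7 = 2, so 2 days after Sunday is Tuesday.

Tuesday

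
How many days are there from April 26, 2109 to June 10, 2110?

April 26, 2109 → April 26, 2110: 365 days.
April 2110: 30 − 26 = 4 days remain.
Then May (31): 31 days.
June 1–10, 2110: 10 days.
Residual: 45 days.
Total: 410 days.

410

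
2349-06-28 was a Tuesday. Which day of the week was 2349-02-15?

Tuesday

Count forward from the earlier date (February 15, 2349) to the later (June 28, 2349):
February 2349: 28 − 15 = 13 days remain (2349 is not a leap year, so February has 28 days).
Then March (31), April (30), May (31): 31 + 30 + 31 = 92 days.
June 1–28, 2349: 28 days.
Total: 13 + 92 + 28 = 133 days.
133 is a multiple of 7, so 2349-02-15 falls on the same weekday: Tuesday.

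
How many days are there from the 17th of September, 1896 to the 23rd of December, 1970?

27124

From September 17, 1896 to September 17, 1970: 74 years, of which 17 contain a Feb 29 — 57×365 + 17×366 = 27027 days.
(1900 is not a leap year (divisible by 100 but not 400).)
September 1970: 30 − 17 = 13 days remain.
Then October (31), November (30): 31 + 30 = 61 days.
December 1–23, 1970: 23 days.
Residual: 97 days.
Total: 27124 days.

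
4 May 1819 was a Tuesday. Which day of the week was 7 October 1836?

Friday

From May 4, 1819 to May 4, 1836: 17 years, of which 5 contain a Feb 29 — 12×365 + 5×366 = 6210 days.
May 1836: 31 − 4 = 27 days remain.
Then June (30), July (31), August (31), September (30): 30 + 31 + 31 + 30 = 122 days.
October 1–7, 1836: 7 days.
Residual: 156 days.
Total: 6366 days.
6366 mod 7 = 3, so 3 days after Tuesday is Friday.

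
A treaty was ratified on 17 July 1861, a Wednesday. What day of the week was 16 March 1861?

Saturday

Count forward from the earlier date (March 16, 1861) to the later (July 17, 1861):
March 1861: 31 − 16 = 15 days remain.
Then April (30), May (31), June (30): 30 + 31 + 30 = 91 days.
July 1–17, 1861: 17 days.
Total: 15 + 91 + 17 = 123 days.
123 mod 7 = 4, so 4 days before Wednesday is Saturday.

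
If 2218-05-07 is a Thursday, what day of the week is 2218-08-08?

May 2218: 31 − 7 = 24 days remain.
Then June (30), July (31): 30 + 31 = 61 days.
August 1–8, 2218: 8 days.
Total: 24 + 61 + 8 = 93 days.
93 mod 7 = 2, so 2 days after Thursday is Saturday.

Saturday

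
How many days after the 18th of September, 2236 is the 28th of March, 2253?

Day-of-year of September 18, 2236: 262.
Day-of-year of March 28, 2253: 87.
2236 has 366 days, so 366 − 262 = 104 days remain in 2236.
Full years 2237–2252: 12 common + 4 leap = 12×365 + 4×366 = 5844 days.
Total: 104 + 5844 + 87 = 6035 days.

6035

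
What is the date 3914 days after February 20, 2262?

November 8, 2272

Count 3914 days after February 20, 2262:
From February 20, 2262 to February 20, 2272: 10 years, of which 2 contain a Feb 29 — 8×365 + 2×366 = 3652 days.
February 2272: 29 − 20 = 9 days remain (2272 is a leap year, so February has 29 days).
Then March (31), April (30), May (31), June (30), July (31), August (31), September (30), October (31): 31 + 30 + 31 + 30 + 31 + 31 + 30 + 31 = 245 days.
November 1–8, 2272: 8 days.
Residual: 262 days.
Total: 3914 days.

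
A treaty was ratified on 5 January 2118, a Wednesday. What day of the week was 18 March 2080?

Count forward from the earlier date (March 18, 2080) to the later (January 5, 2118):
Day-of-year of March 18, 2080: 78.
Day-of-year of January 5, 2118: 5.
2080 has 366 days, so 366 − 78 = 288 days remain in 2080.
Full years 2081–2117: 29 common + 8 leap = 29×365 + 8×366 = 13513 days.
Total: 288 + 13513 + 5 = 13806 days.
13806 mod 7 = 2, so 2 days before Wednesday is Monday.

Monday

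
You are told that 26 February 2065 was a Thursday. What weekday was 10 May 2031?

Count forward from the earlier date (May 10, 2031) to the later (February 26, 2065):
From May 10, 2031 to May 10, 2064: 33 years, of which 9 contain a Feb 29 — 24×365 + 9×366 = 12054 days.
May 2064: 31 − 10 = 21 days remain.
Then June (30), July (31), August (31), September (30), October (31), November (30), December (31), January (31): 30 + 31 + 31 + 30 + 31 + 30 + 31 + 31 = 245 days.
February 1–26, 2065: 26 days (2065 is not a leap year).
Residual: 292 days.
Total: 12346 days.
12346 mod 7 = 5, so 5 days before Thursday is Saturday.

Saturday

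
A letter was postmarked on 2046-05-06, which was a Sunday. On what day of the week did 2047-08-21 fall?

Day-of-year of May 6, 2046: 126.
Day-of-year of August 21, 2047: 233.
2046 has 365 days, so 365 − 126 = 239 days remain in 2046.
Total: 239 + 233 = 472 days.
472 mod 7 = 3, so 3 days after Sunday is Wednesday.

Wednesday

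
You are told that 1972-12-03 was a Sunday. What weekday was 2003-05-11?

From December 3, 1972 to December 3, 2002: 30 years, of which 7 contain a Feb 29 — 23×365 + 7×366 = 10957 days.
(2000 is a leap year (divisible by 400).)
December 2002: 31 − 3 = 28 days remain.
Then January (31), February 2003 (28), March (31), April (30): 31 + 28 + 31 + 30 = 120 days.
May 1–11, 2003: 11 days.
Residual: 159 days.
Total: 11116 days.
11116 is a multiple of 7, so 2003-05-11 falls on the same weekday: Sunday.

Sunday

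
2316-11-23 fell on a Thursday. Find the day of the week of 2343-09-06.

From November 23, 2316 to November 23, 2342: 26 years, of which 6 contain a Feb 29 — 20×365 + 6×366 = 9496 days.
November 2342: 30 − 23 = 7 days remain.
Then 9 full months totalling 274 days.
September 1–6, 2343: 6 days.
Residual: 287 days.
Total: 9783 days.
9783 mod 7 = 4, so 4 days after Thursday is Monday.

Monday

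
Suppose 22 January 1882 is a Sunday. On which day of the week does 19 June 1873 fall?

Thursday

Count forward from the earlier date (June 19, 1873) to the later (January 22, 1882):
From June 19, 1873 to June 19, 1881: 8 years, of which 2 contain a Feb 29 — 6×365 + 2×366 = 2922 days.
June 1881: 30 − 19 = 11 days remain.
Then July (31), August (31), September (30), October (31), November (30), December (31): 31 + 31 + 30 + 31 + 30 + 31 = 184 days.
January 1–22, 1882: 22 days.
Residual: 217 days.
Total: 3139 days.
3139 mod 7 = 3, so 3 days before Sunday is Thursday.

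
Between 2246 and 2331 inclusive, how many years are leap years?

20

Years divisible by 4: 2248, 2252, …, 2328 — 21 in all.
Of these, 2300 is divisible by 100 but not 400, so not leap.
Leap years: 21 − 1 = 20.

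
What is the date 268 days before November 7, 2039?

February 12, 2039

Count 268 days before November 7, 2039:
February 2039: 28 − 12 = 16 days remain (2039 is not a leap year, so February has 28 days).
Then March (31), April (30), May (31), June (30), July (31), August (31), September (30), October (31): 31 + 30 + 31 + 30 + 31 + 31 + 30 + 31 = 245 days.
November 1–7, 2039: 7 days.
Total: 16 + 245 + 7 = 268 days.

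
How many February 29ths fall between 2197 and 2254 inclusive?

Years divisible by 4: 2200, 2204, …, 2252 — 14 in all.
Of these, 2200 is divisible by 100 but not 400, so not leap.
Leap years: 14 − 1 = 13.

13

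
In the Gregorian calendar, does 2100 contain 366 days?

2100 is not a leap year (divisible by 100 but not 400).

No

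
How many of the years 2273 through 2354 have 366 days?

Years divisible by 4: 2276, 2280, …, 2352 — 20 in all.
Of these, 2300 is divisible by 100 but not 400, so not leap.
Leap years: 20 − 1 = 19.

19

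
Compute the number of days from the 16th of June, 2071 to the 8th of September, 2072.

June 16, 2071 → June 16, 2072: 366 days (2072 is a leap year).
June 2072: 30 − 16 = 14 days remain.
Then July (31), August (31): 31 + 31 = 62 days.
September 1–8, 2072: 8 days.
Residual: 84 days.
Total: 450 days.

450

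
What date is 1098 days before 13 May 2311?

10 May 2308

Count 1098 days before May 13, 2311:
Day-of-year of May 10, 2308: 131.
Day-of-year of May 13, 2311: 133.
2308 has 366 days, so 366 − 131 = 235 days remain in 2308.
Full years: 2309: 365; 2310: 365. Sum = 730.
Total: 235 + 730 + 133 = 1098 days.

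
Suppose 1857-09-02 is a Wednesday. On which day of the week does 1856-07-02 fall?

Count forward from the earlier date (July 2, 1856) to the later (September 2, 1857):
July 1856: 31 − 2 = 29 days remain.
Then 13 full months totalling 396 days.
September 1–2, 1857: 2 days.
Total: 29 + 396 + 2 = 427 days.
427 is a multiple of 7, so 1856-07-02 falls on the same weekday: Wednesday.

Wednesday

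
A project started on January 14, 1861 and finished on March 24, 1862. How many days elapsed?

January 14, 1861 → January 14, 1862: 365 days.
January 1862: 31 − 14 = 17 days remain.
Then February 1862 (28): 28 days.
March 1–24, 1862: 24 days.
Residual: 69 days.
Total: 434 days.

434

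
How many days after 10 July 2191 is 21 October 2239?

From July 10, 2191 to July 10, 2239: 48 years, of which 11 contain a Feb 29 — 37×365 + 11×366 = 17531 days.
(2200 is not a leap year (divisible by 100 but not 400).)
July 2239: 31 − 10 = 21 days remain.
Then August (31), September (30): 31 + 30 = 61 days.
October 1–21, 2239: 21 days.
Residual: 103 days.
Total: 17634 days.

17634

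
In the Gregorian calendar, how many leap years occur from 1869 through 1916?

Years divisible by 4 in [1869, 1916]: 1872, 1876, 1880, 1884, 1888, 1892, 1896, 1900, 1904, 1908, 1912, 1916.
Of these, 1900 is divisible by 100 but not 400, so not leap.
Leap years: 12 − 1 = 11.

11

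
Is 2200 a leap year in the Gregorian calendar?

2200 is not a leap year (divisible by 100 but not 400).

No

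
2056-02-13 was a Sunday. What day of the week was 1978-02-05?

Count forward from the earlier date (February 5, 1978) to the later (February 13, 2056):
From February 5, 1978 to February 5, 2056: 78 years, of which 19 contain a Feb 29 — 59×365 + 19×366 = 28489 days.
(2000 is a leap year (divisible by 400).)
Within February 2056: 13 − 5 = 8 days.
Total: 28497 days.
28497 is a multiple of 7, so 1978-02-05 falls on the same weekday: Sunday.

Sunday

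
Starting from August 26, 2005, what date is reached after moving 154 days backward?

March 25, 2005

Count 154 days before August 26, 2005:
March 2005: 31 − 25 = 6 days remain.
Then April (30), May (31), June (30), July (31): 30 + 31 + 30 + 31 = 122 days.
August 1–26, 2005: 26 days.
Total: 6 + 122 + 26 = 154 days.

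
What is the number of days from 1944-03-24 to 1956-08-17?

4529

Day-of-year of March 24, 1944: 84.
Day-of-year of August 17, 1956: 230.
1944 has 366 days, so 366 − 84 = 282 days remain in 1944.
Full years 1945–1955: 9 common + 2 leap = 9×365 + 2×366 = 4017 days.
Total: 282 + 4017 + 230 = 4529 days.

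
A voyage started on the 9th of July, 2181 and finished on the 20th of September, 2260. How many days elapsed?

From July 9, 2181 to July 9, 2260: 79 years, of which 19 contain a Feb 29 — 60×365 + 19×366 = 28854 days.
(2200 is not a leap year (divisible by 100 but not 400).)
July 2260: 31 − 9 = 22 days remain.
Then August (31): 31 days.
September 1–20, 2260: 20 days.
Residual: 73 days.
Total: 28927 days.

28927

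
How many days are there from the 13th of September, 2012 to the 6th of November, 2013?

September 13, 2012 → September 13, 2013: 365 days.
September 2013: 30 − 13 = 17 days remain.
Then October (31): 31 days.
November 1–6, 2013: 6 days.
Residual: 54 days.
Total: 419 days.

419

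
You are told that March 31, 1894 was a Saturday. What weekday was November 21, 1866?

Count forward from the earlier date (November 21, 1866) to the later (March 31, 1894):
Day-of-year of November 21, 1866: 325.
Day-of-year of March 31, 1894: 90.
1866 has 365 days, so 365 − 325 = 40 days remain in 1866.
Full years 1867–1893: 20 common + 7 leap = 20×365 + 7×366 = 9862 days.
Total: 40 + 9862 + 90 = 9992 days.
9992 mod 7 = 3, so 3 days before Saturday is Wednesday.

Wednesday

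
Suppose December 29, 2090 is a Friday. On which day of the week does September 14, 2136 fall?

Day-of-year of December 29, 2090: 363.
Day-of-year of September 14, 2136: 258.
2090 has 365 days, so 365 − 363 = 2 days remain in 2090.
Full years 2091–2135: 35 common + 10 leap = 35×365 + 10×366 = 16435 days.
Total: 2 + 16435 + 258 = 16695 days.
16695 is a multiple of 7, so September 14, 2136 falls on the same weekday: Friday.

Friday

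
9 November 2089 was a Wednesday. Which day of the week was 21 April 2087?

Count forward from the earlier date (April 21, 2087) to the later (November 9, 2089):
April 21, 2087 → April 21, 2088: 366 days (2088 is a leap year).
April 21, 2088 → April 21, 2089: 365 days.
April 2089: 30 − 21 = 9 days remain.
Then May (31), June (30), July (31), August (31), September (30), October (31): 31 + 30 + 31 + 31 + 30 + 31 = 184 days.
November 1–9, 2089: 9 days.
Residual: 202 days.
Total: 933 days.
933 mod 7 = 2, so 2 days before Wednesday is Monday.

Monday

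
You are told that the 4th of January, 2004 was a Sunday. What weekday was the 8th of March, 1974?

Friday

Count forward from the earlier date (March 8, 1974) to the later (January 4, 2004):
Day-of-year of March 8, 1974: 67.
Day-of-year of January 4, 2004: 4.
1974 has 365 days, so 365 − 67 = 298 days remain in 1974.
Full years 1975–2003: 22 common + 7 leap = 22×365 + 7×366 = 10592 days.
Total: 298 + 10592 + 4 = 10894 days.
10894 mod 7 = 2, so 2 days before Sunday is Friday.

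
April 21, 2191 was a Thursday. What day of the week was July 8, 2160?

Tuesday

Count forward from the earlier date (July 8, 2160) to the later (April 21, 2191):
Day-of-year of July 8, 2160: 190.
Day-of-year of April 21, 2191: 111.
2160 has 366 days, so 366 − 190 = 176 days remain in 2160.
Full years 2161–2190: 23 common + 7 leap = 23×365 + 7×366 = 10957 days.
Total: 176 + 10957 + 111 = 11244 days.
11244 mod 7 = 2, so 2 days before Thursday is Tuesday.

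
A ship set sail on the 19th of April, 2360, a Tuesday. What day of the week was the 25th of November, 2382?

Thursday

From April 19, 2360 to April 19, 2382: 22 years, of which 5 contain a Feb 29 — 17×365 + 5×366 = 8035 days.
April 2382: 30 − 19 = 11 days remain.
Then May (31), June (30), July (31), August (31), September (30), October (31): 31 + 30 + 31 + 31 + 30 + 31 = 184 days.
November 1–25, 2382: 25 days.
Residual: 220 days.
Total: 8255 days.
8255 mod 7 = 2, so 2 days after Tuesday is Thursday.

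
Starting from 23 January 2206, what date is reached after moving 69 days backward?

15 November 2205

Count 69 days before January 23, 2206:
November 2205: 30 − 15 = 15 days remain.
Then December (31): 31 days.
January 1–23, 2206: 23 days.
Residual: 69 days.
Total: 69 days.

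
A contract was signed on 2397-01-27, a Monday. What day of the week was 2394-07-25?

Count forward from the earlier date (July 25, 2394) to the later (January 27, 2397):
July 25, 2394 → July 25, 2395: 365 days.
July 25, 2395 → July 25, 2396: 366 days (2396 is a leap year).
July 2396: 31 − 25 = 6 days remain.
Then August (31), September (30), October (31), November (30), December (31): 31 + 30 + 31 + 30 + 31 = 153 days.
January 1–27, 2397: 27 days.
Residual: 186 days.
Total: 917 days.
917 is a multiple of 7, so 2394-07-25 falls on the same weekday: Monday.

Monday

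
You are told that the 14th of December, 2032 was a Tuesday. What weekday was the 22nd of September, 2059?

Monday

From December 14, 2032 to December 14, 2058: 26 years, of which 6 contain a Feb 29 — 20×365 + 6×366 = 9496 days.
December 2058: 31 − 14 = 17 days remain.
Then January (31), February 2059 (28), March (31), April (30), May (31), June (30), July (31), August (31): 31 + 28 + 31 + 30 + 31 + 30 + 31 + 31 = 243 days.
September 1–22, 2059: 22 days.
Residual: 282 days.
Total: 9778 days.
9778 mod 7 = 6, so 6 days after Tuesday is Monday.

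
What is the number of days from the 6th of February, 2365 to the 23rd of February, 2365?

Within February 2365: 23 − 6 = 17 days.

17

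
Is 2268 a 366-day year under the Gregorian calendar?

Yes

2268 is a leap year.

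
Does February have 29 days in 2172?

2172 is a leap year.

Yes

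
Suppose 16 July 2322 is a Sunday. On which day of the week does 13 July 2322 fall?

Thursday

Count forward from the earlier date (July 13, 2322) to the later (July 16, 2322):
Within July 2322: 16 − 13 = 3 days.
3 mod 7 = 3, so 3 days before Sunday is Thursday.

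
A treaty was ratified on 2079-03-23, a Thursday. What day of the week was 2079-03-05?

Count forward from the earlier date (March 5, 2079) to the later (March 23, 2079):
Within March 2079: 23 − 5 = 18 days.
18 mod 7 = 4, so 4 days before Thursday is Sunday.

Sunday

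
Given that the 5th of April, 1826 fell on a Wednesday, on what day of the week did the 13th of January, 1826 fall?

Count forward from the earlier date (January 13, 1826) to the later (April 5, 1826):
January 1826: 31 − 13 = 18 days remain.
Then February 1826 (28), March (31): 28 + 31 = 59 days.
April 1–5, 1826: 5 days.
Total: 18 + 59 + 5 = 82 days.
82 mod 7 = 5, so 5 days before Wednesday is Friday.

Friday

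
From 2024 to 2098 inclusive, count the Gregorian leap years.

19

Years divisible by 4: 2024, 2028, …, 2096 — 19 in all.
No century exceptions apply. Count: 19.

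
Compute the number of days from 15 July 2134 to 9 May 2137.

1029

Day-of-year of July 15, 2134: 196.
Day-of-year of May 9, 2137: 129.
2134 has 365 days, so 365 − 196 = 169 days remain in 2134.
Full years: 2135: 365; 2136: 366. Sum = 731.
Total: 169 + 731 + 129 = 1029 days.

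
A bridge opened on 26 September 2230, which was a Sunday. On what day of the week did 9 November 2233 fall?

Saturday

Day-of-year of September 26, 2230: 269.
Day-of-year of November 9, 2233: 313.
2230 has 365 days, so 365 − 269 = 96 days remain in 2230.
Full years: 2231: 365; 2232: 366. Sum = 731.
Total: 96 + 731 + 313 = 1140 days.
1140 mod 7 = 6, so 6 days after Sunday is Saturday.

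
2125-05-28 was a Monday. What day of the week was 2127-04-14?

Monday

Day-of-year of May 28, 2125: 148.
Day-of-year of April 14, 2127: 104.
2125 has 365 days, so 365 − 148 = 217 days remain in 2125.
Full years: 2126: 365. Sum = 365.
Total: 217 + 365 + 104 = 686 days.
686 is a multiple of 7, so 2127-04-14 falls on the same weekday: Monday.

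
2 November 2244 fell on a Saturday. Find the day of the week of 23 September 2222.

Monday

Count forward from the earlier date (September 23, 2222) to the later (November 2, 2244):
Day-of-year of September 23, 2222: 266.
Day-of-year of November 2, 2244: 307.
2222 has 365 days, so 365 − 266 = 99 days remain in 2222.
Full years 2223–2243: 16 common + 5 leap = 16×365 + 5×366 = 7670 days.
Total: 99 + 7670 + 307 = 8076 days.
8076 mod 7 = 5, so 5 days before Saturday is Monday.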